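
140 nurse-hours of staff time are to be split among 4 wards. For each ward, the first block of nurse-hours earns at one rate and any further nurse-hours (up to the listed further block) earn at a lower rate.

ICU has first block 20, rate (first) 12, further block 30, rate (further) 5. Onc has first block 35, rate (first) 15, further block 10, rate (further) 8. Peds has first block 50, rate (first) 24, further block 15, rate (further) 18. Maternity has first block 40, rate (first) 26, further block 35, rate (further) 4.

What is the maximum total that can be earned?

Treat each block as its own option and order by rate: Maternity/first 26 > Peds/first 24 > Peds/second 18 > Onc/first 15 > ICU/first 12 > Onc/second 8 > ICU/second 5 > Maternity/second 4.
Fill Maternity first block (40 at 26) → 100 left.
Peds/first (24): +50 → 50 left.
Fill Peds second block (15 at 18) → 35 left.
Onc/first (15): +35 → 0 left.
Total = 26×40 + 24×50 + 18×15 + 15×35 = 3035.

3035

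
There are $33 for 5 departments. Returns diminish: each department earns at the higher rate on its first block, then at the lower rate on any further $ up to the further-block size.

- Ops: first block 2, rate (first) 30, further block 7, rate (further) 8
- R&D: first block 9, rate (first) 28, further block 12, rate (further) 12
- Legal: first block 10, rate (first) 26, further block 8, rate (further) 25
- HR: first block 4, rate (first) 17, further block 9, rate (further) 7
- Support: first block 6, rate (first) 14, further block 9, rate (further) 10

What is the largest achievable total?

Treat each block as its own option and order by rate: Ops/tier1 30 > R&D/tier1 28 > Legal/tier1 26 > Legal/tier2 25 > HR/tier1 17 > Support/tier1 14 > R&D/tier2 12 > Support/tier2 10 > Ops/tier2 8 > HR/tier2 7.
Fill Ops tier1 block (2 at 30) — 31 left.
Fill R&D tier1 block (9 at 28) — 22 left.
Legal tier1 at 26: fill all 10 — 12 left.
Legal/tier2 (25): +8 — 4 left.
HR/tier1 (17): +4 — 0 left.
Total = 30×2 + 28×9 + 26×10 + 25×8 + 17×4 = 840.

840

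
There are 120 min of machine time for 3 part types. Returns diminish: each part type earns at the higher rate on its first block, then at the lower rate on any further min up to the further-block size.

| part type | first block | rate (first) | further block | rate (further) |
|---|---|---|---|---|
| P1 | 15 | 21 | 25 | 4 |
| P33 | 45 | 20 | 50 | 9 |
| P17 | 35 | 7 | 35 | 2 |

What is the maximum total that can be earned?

Order all 6 blocks by rate: P1/first 21 > P33/first 20 > P33/second 9 > P17/first 7 > P1/second 4 > P17/second 2.
Fill P1 first block (15 at 21) ; 105 left.
P33 first at 20: fill all 45 ; 60 left.
P33/second (9): +50 ; 10 left.
P17 first at 7: only 10 left, fill 10.
Total = 21×15 + 20×45 + 9×50 + 7×10 = 1735.

1735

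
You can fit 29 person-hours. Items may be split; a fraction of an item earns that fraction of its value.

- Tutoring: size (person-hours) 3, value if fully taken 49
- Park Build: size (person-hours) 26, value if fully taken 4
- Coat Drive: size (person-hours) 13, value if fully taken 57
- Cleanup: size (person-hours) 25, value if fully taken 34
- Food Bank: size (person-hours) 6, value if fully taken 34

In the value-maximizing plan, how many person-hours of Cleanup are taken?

Rank by value-to-size ratio: Tutoring 49/3≈16.3, Food Bank 34/6≈5.67, Coat Drive 57/13≈4.38, Cleanup 34/25≈1.36, Park Build 4/26≈0.154.
Take all of Tutoring (3 person-hours, value 49) → 26 person-hours left.
All 6 person-hours of Food Bank fit (value 34) → 20 remain.
All 13 person-hours of Coat Drive fit (value 57) → 7 remain.
Only 7 person-hours remain; take 7/25 of Cleanup for value 34×7/25 = 9.52.

7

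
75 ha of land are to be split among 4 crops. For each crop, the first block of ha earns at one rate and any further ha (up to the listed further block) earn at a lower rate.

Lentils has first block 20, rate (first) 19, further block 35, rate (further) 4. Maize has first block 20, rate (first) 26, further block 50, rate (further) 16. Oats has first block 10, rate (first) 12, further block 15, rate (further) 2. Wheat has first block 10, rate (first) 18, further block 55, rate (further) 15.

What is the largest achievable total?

Treat each block as its own option and order by rate: Maize/T1 26 > Lentils/T1 19 > Wheat/T1 18 > Maize/T2 16 > Wheat/T2 15 > Oats/T1 12 > Lentils/T2 4 > Oats/T2 2.
Maize/T1 (26): +20 — 55 left.
Fill Lentils T1 block (20 at 19) — 35 left.
Wheat/T1 (18): +10 — 25 left.
Maize/T2: +25 of 50 at 16; pool empty.
Total = 26×20 + 19×20 + 18×10 + 16×25 = 1480.

1480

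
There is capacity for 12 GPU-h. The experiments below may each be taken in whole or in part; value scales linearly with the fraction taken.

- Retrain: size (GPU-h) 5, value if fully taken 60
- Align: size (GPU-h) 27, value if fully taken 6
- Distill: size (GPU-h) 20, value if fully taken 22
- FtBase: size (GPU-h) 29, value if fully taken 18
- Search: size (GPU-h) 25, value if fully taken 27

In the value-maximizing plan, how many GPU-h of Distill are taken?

Rank by value-to-size ratio: Retrain 60/5≈12, Distill 22/20≈1.1, Search 27/25≈1.08, FtBase 18/29≈0.621, Align 6/27≈0.222.
All 5 GPU-h of Retrain fit (value 60) — 7 remain.
7 GPU-h left: a 7/20 share of Distill gives 22×7/20 = 7.7.

7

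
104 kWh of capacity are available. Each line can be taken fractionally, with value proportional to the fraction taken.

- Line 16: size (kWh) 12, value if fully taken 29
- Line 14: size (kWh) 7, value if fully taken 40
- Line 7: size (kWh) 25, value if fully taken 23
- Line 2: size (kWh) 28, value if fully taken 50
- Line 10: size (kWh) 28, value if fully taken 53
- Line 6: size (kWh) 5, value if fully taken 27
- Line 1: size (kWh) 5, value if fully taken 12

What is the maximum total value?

Rank by value-to-size ratio: Line 14 40/7≈5.71, Line 6 27/5≈5.4, Line 16 29/12≈2.42, Line 1 12/5≈2.4, Line 10 53/28≈1.89, Line 2 50/28≈1.79, Line 7 23/25≈0.92.
Take all of Line 14 (7 kWh, value 40) → 97 kWh left.
Line 6: take in full, 5 kWh for value 27 → 92 left.
Line 16: take in full, 12 kWh for value 29 → 80 left.
All 5 kWh of Line 1 fit (value 12) → 75 remain.
Take all of Line 10 (28 kWh, value 53) → 47 kWh left.
All 28 kWh of Line 2 fit (value 50) → 19 remain.
Only 19 kWh remain; take 19/25 of Line 7 for value 23×19/25 = 17.48.
Total value = 228.48.

228.48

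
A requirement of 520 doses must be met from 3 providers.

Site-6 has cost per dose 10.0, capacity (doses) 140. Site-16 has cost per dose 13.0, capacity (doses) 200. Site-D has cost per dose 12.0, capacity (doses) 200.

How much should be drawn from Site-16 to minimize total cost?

Use providers in increasing cost order.
Take 140 from Site-6 at 10.0 — need 380 more.
Site-D at 12.0: take all 200 doses — 180 still needed.
Take 180 from Site-16 at 13.0 to finish.

180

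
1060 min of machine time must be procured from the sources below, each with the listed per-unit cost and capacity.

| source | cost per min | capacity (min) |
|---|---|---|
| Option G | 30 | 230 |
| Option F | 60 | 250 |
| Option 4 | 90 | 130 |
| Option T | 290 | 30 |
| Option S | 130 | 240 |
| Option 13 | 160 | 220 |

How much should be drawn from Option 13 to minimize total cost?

Fill from the cheapest source first.
Option G at 30: take all 230 min — 830 still needed.
Option F (60): use full 250 — 580 min to go.
Option 4 (90): use full 130 — 450 min to go.
Option S (130): use full 240 — 210 min to go.
Option 13 (160): take the remaining 210 — done.
Option T: unused.

210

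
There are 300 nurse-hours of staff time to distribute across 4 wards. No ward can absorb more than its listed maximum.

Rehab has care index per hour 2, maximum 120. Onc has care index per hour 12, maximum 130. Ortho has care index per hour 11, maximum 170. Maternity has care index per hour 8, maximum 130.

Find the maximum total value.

Rank by care index per hour: Onc 12 > Ortho 11 > Maternity 8 > Rehab 2.
Onc: +130 to 130 (cap) → 170 left.
Give Ortho 170 to hit its cap of 170 → 0 left.
Total = 12×130 + 11×170 = 3430.

3430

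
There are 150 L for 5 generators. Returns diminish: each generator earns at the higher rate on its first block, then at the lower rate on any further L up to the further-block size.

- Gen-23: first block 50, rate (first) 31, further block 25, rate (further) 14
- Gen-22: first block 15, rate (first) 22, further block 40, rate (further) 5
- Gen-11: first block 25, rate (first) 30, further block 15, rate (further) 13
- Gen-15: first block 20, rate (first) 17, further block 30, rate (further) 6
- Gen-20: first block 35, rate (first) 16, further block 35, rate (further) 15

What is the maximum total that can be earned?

3605

Rank every tier by rate: Gen-23/tier1 31 > Gen-11/tier1 30 > Gen-22/tier1 22 > Gen-15/tier1 17 > Gen-20/tier1 16 > Gen-20/tier2 15 > Gen-23/tier2 14 > Gen-11/tier2 13 > Gen-15/tier2 6 > Gen-22/tier2 5.
Gen-23/tier1 (31): +50 ; 100 left.
Gen-11/tier1 (30): +25 ; 75 left.
Fill Gen-22 tier1 block (15 at 22) ; 60 left.
Gen-15/tier1 (17): +20 ; 40 left.
Gen-20 tier1 at 16: fill all 35 ; 5 left.
Gen-20/tier2: +5 of 35 at 15; pool empty.
Total = 31×50 + 30×25 + 22×15 + 17×20 + 16×35 + 15×5 = 3605.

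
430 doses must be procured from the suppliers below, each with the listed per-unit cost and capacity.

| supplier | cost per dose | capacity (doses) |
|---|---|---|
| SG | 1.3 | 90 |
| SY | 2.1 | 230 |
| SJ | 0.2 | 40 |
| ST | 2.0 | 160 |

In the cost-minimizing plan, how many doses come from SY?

140

Use suppliers in increasing cost order.
Take 40 from SJ at 0.2 — need 390 more.
SG (1.3): use full 90 — 300 doses to go.
ST at 2.0: take all 160 doses — 140 still needed.
SY at 2.1: take 140 of its 230 — requirement met.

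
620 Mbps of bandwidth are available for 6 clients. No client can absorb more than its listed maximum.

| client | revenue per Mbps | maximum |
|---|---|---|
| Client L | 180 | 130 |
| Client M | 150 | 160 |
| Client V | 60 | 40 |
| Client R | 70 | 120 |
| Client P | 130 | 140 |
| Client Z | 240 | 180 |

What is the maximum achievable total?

Order the clients by revenue per Mbps: Client Z 240 > Client L 180 > Client M 150 > Client P 130 > Client R 70 > Client V 60.
Give Client Z 180 to hit its cap of 180 — 440 left.
Client L: +130 to 130 (cap) — 310 left.
Give Client M 160 to hit its cap of 160 — 150 left.
Client P: +140 to 140 (cap) — 10 left.
Client R has room for 120 but only 10 remain, so it gets 10.
Total = 180×130 + 150×160 + 70×10 + 130×140 + 240×180 = 109500.

109500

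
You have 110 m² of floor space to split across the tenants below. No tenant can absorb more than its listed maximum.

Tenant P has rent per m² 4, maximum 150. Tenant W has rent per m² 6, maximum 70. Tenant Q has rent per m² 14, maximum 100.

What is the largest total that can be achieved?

Highest rent per m² first: Tenant Q 14 > Tenant W 6 > Tenant P 4.
Tenant Q takes 100 to reach its cap of 100 → 10 left.
Tenant W has room for 70 but only 10 remain, so it gets 10.
Total = 6×10 + 14×100 = 1460.

1460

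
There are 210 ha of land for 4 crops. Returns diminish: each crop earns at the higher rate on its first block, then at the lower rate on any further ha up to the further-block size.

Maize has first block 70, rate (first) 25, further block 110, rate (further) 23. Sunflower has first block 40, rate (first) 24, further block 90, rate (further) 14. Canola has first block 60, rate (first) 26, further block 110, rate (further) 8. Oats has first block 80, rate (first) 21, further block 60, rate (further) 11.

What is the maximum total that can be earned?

Treat each block as its own option and order by rate: Canola/first 26 > Maize/first 25 > Sunflower/first 24 > Maize/second 23 > Oats/first 21 > Sunflower/second 14 > Oats/second 11 > Canola/second 8.
Canola/first (26): +60 → 150 left.
Maize first at 25: fill all 70 → 80 left.
Sunflower first at 24: fill all 40 → 40 left.
Maize/second: +40 of 110 at 23; pool empty.
Total = 26×60 + 25×70 + 24×40 + 23×40 = 5190.

5190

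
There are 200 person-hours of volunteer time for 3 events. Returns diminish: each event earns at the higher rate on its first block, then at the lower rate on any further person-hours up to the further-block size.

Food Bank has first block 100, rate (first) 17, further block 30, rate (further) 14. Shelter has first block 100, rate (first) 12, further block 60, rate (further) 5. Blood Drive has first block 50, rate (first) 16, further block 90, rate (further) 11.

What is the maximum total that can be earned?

3160

Treat each block as its own option and order by rate: Food Bank/tier1 17 > Blood Drive/tier1 16 > Food Bank/tier2 14 > Shelter/tier1 12 > Blood Drive/tier2 11 > Shelter/tier2 5.
Fill Food Bank tier1 block (100 at 17) — 100 left.
Fill Blood Drive tier1 block (50 at 16) — 50 left.
Food Bank/tier2 (14): +30 — 20 left.
Shelter tier1 at 12: only 20 left, fill 20.
Total = 17×100 + 16×50 + 14×30 + 12×20 = 3160.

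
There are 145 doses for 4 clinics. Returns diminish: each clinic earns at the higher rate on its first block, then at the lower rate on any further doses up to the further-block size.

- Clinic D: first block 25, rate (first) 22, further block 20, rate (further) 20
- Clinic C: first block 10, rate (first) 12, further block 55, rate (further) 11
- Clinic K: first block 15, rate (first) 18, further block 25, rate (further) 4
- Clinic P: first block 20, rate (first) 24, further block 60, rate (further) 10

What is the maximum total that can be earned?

2425

Order all 8 blocks by rate: Clinic P/tier1 24 > Clinic D/tier1 22 > Clinic D/tier2 20 > Clinic K/tier1 18 > Clinic C/tier1 12 > Clinic C/tier2 11 > Clinic P/tier2 10 > Clinic K/tier2 4.
Clinic P tier1 at 24: fill all 20 ; 125 left.
Clinic D/tier1 (22): +25 ; 100 left.
Clinic D tier2 at 20: fill all 20 ; 80 left.
Clinic K tier1 at 18: fill all 15 ; 65 left.
Clinic C/tier1 (12): +10 ; 55 left.
Clinic C/tier2 (11): +55 ; 0 left.
Total = 24×20 + 22×25 + 20×20 + 18×15 + 12×10 + 11×55 = 2425.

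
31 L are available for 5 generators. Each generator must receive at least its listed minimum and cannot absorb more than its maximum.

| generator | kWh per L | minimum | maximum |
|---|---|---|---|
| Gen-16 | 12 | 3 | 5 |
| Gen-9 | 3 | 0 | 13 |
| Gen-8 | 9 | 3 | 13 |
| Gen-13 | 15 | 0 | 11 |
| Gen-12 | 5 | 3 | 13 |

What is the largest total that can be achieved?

348

Meeting every minimum uses 3+0+3+0+3 = 9 L, leaving 22.
Rank by kWh per L: Gen-13 15 > Gen-16 12 > Gen-8 9 > Gen-12 5 > Gen-9 3.
Gen-13: +11 to 11 (cap) ; 11 left.
Give Gen-16 2 more to hit its cap of 5 ; 9 left.
Gen-8: +9 (room for 10) → 12. Pool exhausted.
Total = 12×5 + 9×12 + 15×11 + 5×3 = 348.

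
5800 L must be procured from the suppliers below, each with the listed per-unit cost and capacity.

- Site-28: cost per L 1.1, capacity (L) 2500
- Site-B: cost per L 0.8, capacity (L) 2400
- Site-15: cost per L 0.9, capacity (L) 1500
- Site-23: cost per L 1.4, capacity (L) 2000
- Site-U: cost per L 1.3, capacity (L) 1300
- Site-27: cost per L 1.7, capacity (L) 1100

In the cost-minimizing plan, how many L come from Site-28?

1900

Cheapest first:
Take 2400 from Site-B at 0.8 — need 3400 more.
Site-15 (0.9): use full 1500 — 1900 L to go.
Site-28 (1.1): take the remaining 1900 — done.
Site-U, Site-23, Site-27: unused.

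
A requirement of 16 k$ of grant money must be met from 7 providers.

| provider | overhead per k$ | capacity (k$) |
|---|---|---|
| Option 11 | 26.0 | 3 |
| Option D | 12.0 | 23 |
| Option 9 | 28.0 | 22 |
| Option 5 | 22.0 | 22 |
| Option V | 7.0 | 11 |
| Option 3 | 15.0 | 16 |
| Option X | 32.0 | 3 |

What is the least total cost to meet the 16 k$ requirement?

Fill from the cheapest provider first.
Option V at 7.0: take all 11 k$ ; 5 still needed.
Option D at 12.0: take 5 of its 23 ; requirement met.
Option 3, Option 5, Option 11, Option 9, Option X: unused.
Cost = 11×7.0 + 5×12.0 = 137.

137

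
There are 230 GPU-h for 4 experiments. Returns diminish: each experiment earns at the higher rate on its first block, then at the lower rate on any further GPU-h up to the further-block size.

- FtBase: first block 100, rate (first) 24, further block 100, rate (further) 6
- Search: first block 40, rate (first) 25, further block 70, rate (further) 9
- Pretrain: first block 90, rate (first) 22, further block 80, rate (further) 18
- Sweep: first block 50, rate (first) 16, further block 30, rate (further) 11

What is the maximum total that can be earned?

Rank every tier by rate: Search/T1 25 > FtBase/T1 24 > Pretrain/T1 22 > Pretrain/T2 18 > Sweep/T1 16 > Sweep/T2 11 > Search/T2 9 > FtBase/T2 6.
Search T1 at 25: fill all 40 — 190 left.
FtBase/T1 (24): +100 — 90 left.
Pretrain T1 at 22: fill all 90 — 0 left.
Total = 25×40 + 24×100 + 22×90 = 5380.

5380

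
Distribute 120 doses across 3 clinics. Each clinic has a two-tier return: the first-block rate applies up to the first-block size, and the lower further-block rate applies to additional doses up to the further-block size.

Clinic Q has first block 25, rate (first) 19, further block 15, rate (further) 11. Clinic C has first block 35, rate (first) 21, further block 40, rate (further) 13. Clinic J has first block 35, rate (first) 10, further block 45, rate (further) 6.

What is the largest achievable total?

1945

Treat each block as its own option and order by rate: Clinic C/first 21 > Clinic Q/first 19 > Clinic C/second 13 > Clinic Q/second 11 > Clinic J/first 10 > Clinic J/second 6.
Clinic C/first (21): +35 → 85 left.
Clinic Q/first (19): +25 → 60 left.
Fill Clinic C second block (40 at 13) → 20 left.
Fill Clinic Q second block (15 at 11) → 5 left.
5 remain; put them into Clinic J first at 10.
Total = 21×35 + 19×25 + 13×40 + 11×15 + 10×5 = 1945.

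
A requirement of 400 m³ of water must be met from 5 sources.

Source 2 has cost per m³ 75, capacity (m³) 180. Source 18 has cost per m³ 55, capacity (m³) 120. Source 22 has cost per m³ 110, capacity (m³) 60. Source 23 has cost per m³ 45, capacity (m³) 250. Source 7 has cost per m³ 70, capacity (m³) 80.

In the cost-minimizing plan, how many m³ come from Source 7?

Fill from the cheapest source first.
Source 23 at 45: take all 250 m³ ; 150 still needed.
Source 18 (55): use full 120 ; 30 m³ to go.
Source 7 at 70: take 30 of its 80 ; requirement met.
Source 2, Source 22: unused.

30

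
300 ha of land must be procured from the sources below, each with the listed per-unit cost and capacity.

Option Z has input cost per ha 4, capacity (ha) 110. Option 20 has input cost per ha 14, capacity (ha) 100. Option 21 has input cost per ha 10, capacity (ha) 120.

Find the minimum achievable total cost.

Cheapest first:
Option Z (4): use full 110 — 190 ha to go.
Take 120 from Option 21 at 10 — need 70 more.
Take 70 from Option 20 at 14 to finish.
Cost = 110×4 + 120×10 + 70×14 = 2620.

2620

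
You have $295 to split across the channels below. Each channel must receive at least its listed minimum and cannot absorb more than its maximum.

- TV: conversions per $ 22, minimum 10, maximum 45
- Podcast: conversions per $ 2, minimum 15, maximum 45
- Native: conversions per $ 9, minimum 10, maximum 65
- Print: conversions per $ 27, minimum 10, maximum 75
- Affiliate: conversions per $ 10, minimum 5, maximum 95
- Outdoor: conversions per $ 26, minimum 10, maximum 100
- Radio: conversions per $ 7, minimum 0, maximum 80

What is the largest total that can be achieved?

Meeting every minimum uses 10+15+10+10+5+10+0 = 60 $, leaving 235.
Rank by conversions per $: Print 27 > Outdoor 26 > TV 22 > Affiliate 10 > Native 9 > Radio 7 > Podcast 2.
Print takes 65 more to reach its cap of 75 → 170 left.
Give Outdoor 90 more to hit its cap of 100 → 80 left.
Give TV 35 more to hit its cap of 45 → 45 left.
Affiliate: +45 (room for 90) → 50. Pool exhausted.
Total = 22×45 + 2×15 + 9×10 + 27×75 + 10×50 + 26×100 = 6235.

6235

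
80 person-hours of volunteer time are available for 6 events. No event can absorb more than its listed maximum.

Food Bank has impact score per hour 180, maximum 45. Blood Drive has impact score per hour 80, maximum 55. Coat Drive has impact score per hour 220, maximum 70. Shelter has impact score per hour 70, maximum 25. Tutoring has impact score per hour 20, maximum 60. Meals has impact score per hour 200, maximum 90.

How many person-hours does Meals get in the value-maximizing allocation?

Rank by impact score per hour: Coat Drive 220 > Meals 200 > Food Bank 180 > Blood Drive 80 > Shelter 70 > Tutoring 20.
Coat Drive: +70 to 70 (cap) — 10 left.
Meals has room for 90 but only 10 remain, so it gets 10.

10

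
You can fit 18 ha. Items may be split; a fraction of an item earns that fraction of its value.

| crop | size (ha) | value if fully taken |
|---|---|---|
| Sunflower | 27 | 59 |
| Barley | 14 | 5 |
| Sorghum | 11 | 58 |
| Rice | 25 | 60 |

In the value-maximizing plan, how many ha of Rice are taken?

Rank by value-to-size ratio: Sorghum 58/11≈5.27, Rice 60/25≈2.4, Sunflower 59/27≈2.19, Barley 5/14≈0.357.
Take all of Sorghum (11 ha, value 58) ; 7 ha left.
7 ha left: a 7/25 share of Rice gives 60×7/25 = 16.8.

7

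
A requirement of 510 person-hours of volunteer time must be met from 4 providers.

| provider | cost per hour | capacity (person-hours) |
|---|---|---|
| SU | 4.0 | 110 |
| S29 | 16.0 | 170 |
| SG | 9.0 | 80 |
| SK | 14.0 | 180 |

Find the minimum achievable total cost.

Fill from the cheapest provider first.
Take 110 from SU at 4.0 ; need 400 more.
SG (9.0): use full 80 ; 320 person-hours to go.
SK (14.0): use full 180 ; 140 person-hours to go.
S29 (16.0): take the remaining 140 ; done.
Cost = 110×4.0 + 80×9.0 + 180×14.0 + 140×16.0 = 5920.

5920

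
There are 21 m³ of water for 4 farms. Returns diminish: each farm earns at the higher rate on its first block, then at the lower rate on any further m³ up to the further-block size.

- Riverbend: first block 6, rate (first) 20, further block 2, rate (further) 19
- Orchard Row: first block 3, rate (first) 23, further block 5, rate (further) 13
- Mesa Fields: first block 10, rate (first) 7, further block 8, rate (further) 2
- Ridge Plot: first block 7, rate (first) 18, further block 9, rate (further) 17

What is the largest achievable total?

404

Order all 8 blocks by rate: Orchard Row/tier1 23 > Riverbend/tier1 20 > Riverbend/tier2 19 > Ridge Plot/tier1 18 > Ridge Plot/tier2 17 > Orchard Row/tier2 13 > Mesa Fields/tier1 7 > Mesa Fields/tier2 2.
Orchard Row/tier1 (23): +3 → 18 left.
Fill Riverbend tier1 block (6 at 20) → 12 left.
Fill Riverbend tier2 block (2 at 19) → 10 left.
Ridge Plot/tier1 (18): +7 → 3 left.
3 remain; put them into Ridge Plot tier2 at 17.
Total = 23×3 + 20×6 + 19×2 + 18×7 + 17×3 = 404.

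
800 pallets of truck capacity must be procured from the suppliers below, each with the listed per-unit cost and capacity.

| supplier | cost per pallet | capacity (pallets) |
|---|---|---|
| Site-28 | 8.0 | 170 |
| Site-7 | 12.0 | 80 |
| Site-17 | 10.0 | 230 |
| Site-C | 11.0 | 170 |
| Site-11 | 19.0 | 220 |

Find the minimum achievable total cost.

9340

Cheapest first:
Site-28 at 8.0: take all 170 pallets ; 630 still needed.
Site-17 at 10.0: take all 230 pallets ; 400 still needed.
Site-C at 11.0: take all 170 pallets ; 230 still needed.
Site-7 (12.0): use full 80 ; 150 pallets to go.
Site-11 at 19.0: take 150 of its 220 ; requirement met.
Cost = 170×8.0 + 230×10.0 + 170×11.0 + 80×12.0 + 150×19.0 = 9340.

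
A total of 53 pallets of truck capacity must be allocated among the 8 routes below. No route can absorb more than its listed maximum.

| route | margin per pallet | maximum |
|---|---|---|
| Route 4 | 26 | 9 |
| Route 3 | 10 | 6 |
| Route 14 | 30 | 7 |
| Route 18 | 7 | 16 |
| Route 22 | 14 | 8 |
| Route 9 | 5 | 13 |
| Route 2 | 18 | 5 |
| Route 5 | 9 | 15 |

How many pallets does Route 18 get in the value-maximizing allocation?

3

Highest margin per pallet first: Route 14 30 > Route 4 26 > Route 2 18 > Route 22 14 > Route 3 10 > Route 5 9 > Route 18 7 > Route 9 5.
Give Route 14 7 to hit its cap of 7 ; 46 left.
Route 4: +9 to 9 (cap) ; 37 left.
Route 2: +5 to 5 (cap) ; 32 left.
Route 22 takes 8 to reach its cap of 8 ; 24 left.
Route 3 takes 6 to reach its cap of 6 ; 18 left.
Give Route 5 15 to hit its cap of 15 ; 3 left.
Route 18: +3 (room for 16) → 3. Pool exhausted.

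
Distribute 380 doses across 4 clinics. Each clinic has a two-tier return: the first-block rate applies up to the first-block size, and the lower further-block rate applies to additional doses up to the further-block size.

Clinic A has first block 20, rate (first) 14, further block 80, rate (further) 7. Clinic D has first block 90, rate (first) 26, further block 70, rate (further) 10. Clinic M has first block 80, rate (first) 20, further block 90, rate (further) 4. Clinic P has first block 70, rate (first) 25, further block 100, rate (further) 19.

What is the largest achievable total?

Treat each block as its own option and order by rate: Clinic D/first 26 > Clinic P/first 25 > Clinic M/first 20 > Clinic P/second 19 > Clinic A/first 14 > Clinic D/second 10 > Clinic A/second 7 > Clinic M/second 4.
Clinic D first at 26: fill all 90 — 290 left.
Clinic P/first (25): +70 — 220 left.
Clinic M/first (20): +80 — 140 left.
Clinic P second at 19: fill all 100 — 40 left.
Clinic A first at 14: fill all 20 — 20 left.
20 remain; put them into Clinic D second at 10.
Total = 26×90 + 25×70 + 20×80 + 19×100 + 14×20 + 10×20 = 8070.

8070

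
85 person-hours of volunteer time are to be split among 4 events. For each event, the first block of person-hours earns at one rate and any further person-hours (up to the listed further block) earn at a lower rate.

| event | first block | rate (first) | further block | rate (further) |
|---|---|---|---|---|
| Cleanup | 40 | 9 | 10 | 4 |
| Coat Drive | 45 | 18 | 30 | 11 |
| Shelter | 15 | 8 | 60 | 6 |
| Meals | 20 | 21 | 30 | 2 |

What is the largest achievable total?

1450

Treat each block as its own option and order by rate: Meals/tier1 21 > Coat Drive/tier1 18 > Coat Drive/tier2 11 > Cleanup/tier1 9 > Shelter/tier1 8 > Shelter/tier2 6 > Cleanup/tier2 4 > Meals/tier2 2.
Meals/tier1 (21): +20 — 65 left.
Fill Coat Drive tier1 block (45 at 18) — 20 left.
20 remain; put them into Coat Drive tier2 at 11.
Total = 21×20 + 18×45 + 11×20 = 1450.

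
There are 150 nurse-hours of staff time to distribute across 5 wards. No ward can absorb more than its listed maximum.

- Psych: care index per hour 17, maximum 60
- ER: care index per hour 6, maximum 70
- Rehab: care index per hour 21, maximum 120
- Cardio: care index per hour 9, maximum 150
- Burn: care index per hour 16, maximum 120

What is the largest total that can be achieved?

Highest care index per hour first: Rehab 21 > Psych 17 > Burn 16 > Cardio 9 > ER 6.
Rehab: +120 to 120 (cap) ; 30 left.
Psych has room for 60 but only 30 remain, so it gets 30.
Total = 17×30 + 21×120 = 3030.

3030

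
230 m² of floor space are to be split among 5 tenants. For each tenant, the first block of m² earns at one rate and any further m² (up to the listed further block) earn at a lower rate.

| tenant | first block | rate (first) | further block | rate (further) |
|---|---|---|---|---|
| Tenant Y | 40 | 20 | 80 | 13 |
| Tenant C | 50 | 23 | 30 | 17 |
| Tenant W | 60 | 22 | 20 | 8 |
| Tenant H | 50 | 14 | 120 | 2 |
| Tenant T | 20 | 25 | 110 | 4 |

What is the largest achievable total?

Order all 10 blocks by rate: Tenant T/T1 25 > Tenant C/T1 23 > Tenant W/T1 22 > Tenant Y/T1 20 > Tenant C/T2 17 > Tenant H/T1 14 > Tenant Y/T2 13 > Tenant W/T2 8 > Tenant T/T2 4 > Tenant H/T2 2.
Tenant T T1 at 25: fill all 20 ; 210 left.
Tenant C/T1 (23): +50 ; 160 left.
Fill Tenant W T1 block (60 at 22) ; 100 left.
Tenant Y T1 at 20: fill all 40 ; 60 left.
Fill Tenant C T2 block (30 at 17) ; 30 left.
Tenant H T1 at 14: only 30 left, fill 30.
Total = 25×20 + 23×50 + 22×60 + 20×40 + 17×30 + 14×30 = 4700.

4700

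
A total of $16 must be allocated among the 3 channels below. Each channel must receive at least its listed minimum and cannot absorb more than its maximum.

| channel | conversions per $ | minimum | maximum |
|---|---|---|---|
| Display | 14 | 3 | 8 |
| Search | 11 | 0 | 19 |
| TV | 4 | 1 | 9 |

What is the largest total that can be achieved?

Meeting every minimum uses 3+0+1 = 4 $, leaving 12.
Order the channels by conversions per $: Display 14 > Search 11 > TV 4.
Display takes 5 more to reach its cap of 8 → 7 left.
Only 7 left; Search takes them to reach 7.
Total = 14×8 + 11×7 + 4×1 = 193.

193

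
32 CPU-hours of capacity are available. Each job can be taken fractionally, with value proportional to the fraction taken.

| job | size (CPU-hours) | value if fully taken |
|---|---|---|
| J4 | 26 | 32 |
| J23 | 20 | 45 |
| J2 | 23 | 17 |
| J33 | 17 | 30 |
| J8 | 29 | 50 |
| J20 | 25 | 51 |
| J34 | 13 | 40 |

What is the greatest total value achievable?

82.75

Best value per unit of size first: J34 40/13≈3.08, J23 45/20≈2.25, J20 51/25≈2.04, J33 30/17≈1.76, J8 50/29≈1.72, J4 32/26≈1.23, J2 17/23≈0.739.
J34: take in full, 13 CPU-hours for value 40 — 19 left.
Only 19 CPU-hours remain; take 19/20 of J23 for value 45×19/20 = 42.75.
Total value = 82.75.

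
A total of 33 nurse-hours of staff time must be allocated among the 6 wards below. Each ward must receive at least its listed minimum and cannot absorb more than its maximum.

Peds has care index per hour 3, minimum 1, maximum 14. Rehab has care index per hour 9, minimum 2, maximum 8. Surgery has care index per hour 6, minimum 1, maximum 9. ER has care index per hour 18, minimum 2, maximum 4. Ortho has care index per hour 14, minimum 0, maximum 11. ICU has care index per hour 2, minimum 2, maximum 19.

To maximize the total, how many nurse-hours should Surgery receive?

Meeting every minimum uses 1+2+1+2+0+2 = 8 nurse-hours, leaving 25.
Order the wards by care index per hour: ER 18 > Ortho 14 > Rehab 9 > Surgery 6 > Peds 3 > ICU 2.
ER: +2 to 4 (cap) → 23 left.
Ortho: +11 to 11 (cap) → 12 left.
Give Rehab 6 more to hit its cap of 8 → 6 left.
Only 6 left; Surgery takes them to reach 7.

7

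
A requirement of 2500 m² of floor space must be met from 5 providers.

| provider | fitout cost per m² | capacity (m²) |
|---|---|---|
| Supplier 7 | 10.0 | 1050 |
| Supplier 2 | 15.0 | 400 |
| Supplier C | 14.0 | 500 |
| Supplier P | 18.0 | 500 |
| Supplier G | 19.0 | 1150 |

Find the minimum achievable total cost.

Fill from the cheapest provider first.
Supplier 7 at 10.0: take all 1050 m² ; 1450 still needed.
Supplier C (14.0): use full 500 ; 950 m² to go.
Take 400 from Supplier 2 at 15.0 ; need 550 more.
Supplier P at 18.0: take all 500 m² ; 50 still needed.
Take 50 from Supplier G at 19.0 to finish.
Cost = 1050×10.0 + 500×14.0 + 400×15.0 + 500×18.0 + 50×19.0 = 33450.

33450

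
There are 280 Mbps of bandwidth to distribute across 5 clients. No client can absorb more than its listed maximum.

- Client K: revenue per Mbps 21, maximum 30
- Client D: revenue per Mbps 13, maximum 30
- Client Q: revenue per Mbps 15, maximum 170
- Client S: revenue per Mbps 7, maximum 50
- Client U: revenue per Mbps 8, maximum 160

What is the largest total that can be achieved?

Highest revenue per Mbps first: Client K 21 > Client Q 15 > Client D 13 > Client U 8 > Client S 7.
Client K: +30 to 30 (cap) ; 250 left.
Client Q: +170 to 170 (cap) ; 80 left.
Client D takes 30 to reach its cap of 30 ; 50 left.
Client U has room for 160 but only 50 remain, so it gets 50.
Total = 21×30 + 13×30 + 15×170 + 8×50 = 3970.

3970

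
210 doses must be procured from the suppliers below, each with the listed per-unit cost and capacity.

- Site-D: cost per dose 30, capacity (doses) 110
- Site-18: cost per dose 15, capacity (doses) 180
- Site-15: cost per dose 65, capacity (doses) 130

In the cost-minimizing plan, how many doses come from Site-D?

30

Cheapest first:
Take 180 from Site-18 at 15 → need 30 more.
Site-D at 30: take 30 of its 110 → requirement met.
Site-15: unused.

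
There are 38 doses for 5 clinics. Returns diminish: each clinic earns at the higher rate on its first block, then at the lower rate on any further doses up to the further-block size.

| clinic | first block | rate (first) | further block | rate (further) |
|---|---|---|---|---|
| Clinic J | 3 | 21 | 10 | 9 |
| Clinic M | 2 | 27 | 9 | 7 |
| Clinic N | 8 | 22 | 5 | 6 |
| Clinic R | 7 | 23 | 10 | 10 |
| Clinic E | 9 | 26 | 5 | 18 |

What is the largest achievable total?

Treat each block as its own option and order by rate: Clinic M/tier1 27 > Clinic E/tier1 26 > Clinic R/tier1 23 > Clinic N/tier1 22 > Clinic J/tier1 21 > Clinic E/tier2 18 > Clinic R/tier2 10 > Clinic J/tier2 9 > Clinic M/tier2 7 > Clinic N/tier2 6.
Clinic M/tier1 (27): +2 → 36 left.
Clinic E tier1 at 26: fill all 9 → 27 left.
Fill Clinic R tier1 block (7 at 23) → 20 left.
Clinic N tier1 at 22: fill all 8 → 12 left.
Clinic J/tier1 (21): +3 → 9 left.
Clinic E/tier2 (18): +5 → 4 left.
Clinic R tier2 at 10: only 4 left, fill 4.
Total = 27×2 + 26×9 + 23×7 + 22×8 + 21×3 + 18×5 + 10×4 = 818.

818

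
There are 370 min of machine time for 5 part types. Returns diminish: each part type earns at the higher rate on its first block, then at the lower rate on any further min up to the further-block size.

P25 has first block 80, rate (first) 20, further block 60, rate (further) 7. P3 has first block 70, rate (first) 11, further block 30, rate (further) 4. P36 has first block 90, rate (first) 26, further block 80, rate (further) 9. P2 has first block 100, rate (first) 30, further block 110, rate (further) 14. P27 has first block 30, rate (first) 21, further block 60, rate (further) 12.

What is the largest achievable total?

8550

Rank every tier by rate: P2/tier1 30 > P36/tier1 26 > P27/tier1 21 > P25/tier1 20 > P2/tier2 14 > P27/tier2 12 > P3/tier1 11 > P36/tier2 9 > P25/tier2 7 > P3/tier2 4.
P2/tier1 (30): +100 ; 270 left.
P36/tier1 (26): +90 ; 180 left.
P27 tier1 at 21: fill all 30 ; 150 left.
Fill P25 tier1 block (80 at 20) ; 70 left.
70 remain; put them into P2 tier2 at 14.
Total = 30×100 + 26×90 + 21×30 + 20×80 + 14×70 = 8550.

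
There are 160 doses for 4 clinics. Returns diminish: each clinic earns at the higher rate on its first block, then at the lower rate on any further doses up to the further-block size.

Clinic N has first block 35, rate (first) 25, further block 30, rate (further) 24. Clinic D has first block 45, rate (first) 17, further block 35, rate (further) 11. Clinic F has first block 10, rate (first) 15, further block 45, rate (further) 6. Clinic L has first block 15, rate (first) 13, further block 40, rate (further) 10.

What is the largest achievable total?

2980

Treat each block as its own option and order by rate: Clinic N/tier1 25 > Clinic N/tier2 24 > Clinic D/tier1 17 > Clinic F/tier1 15 > Clinic L/tier1 13 > Clinic D/tier2 11 > Clinic L/tier2 10 > Clinic F/tier2 6.
Clinic N tier1 at 25: fill all 35 ; 125 left.
Clinic N tier2 at 24: fill all 30 ; 95 left.
Clinic D/tier1 (17): +45 ; 50 left.
Clinic F tier1 at 15: fill all 10 ; 40 left.
Clinic L/tier1 (13): +15 ; 25 left.
Clinic D tier2 at 11: only 25 left, fill 25.
Total = 25×35 + 24×30 + 17×45 + 15×10 + 13×15 + 11×25 = 2980.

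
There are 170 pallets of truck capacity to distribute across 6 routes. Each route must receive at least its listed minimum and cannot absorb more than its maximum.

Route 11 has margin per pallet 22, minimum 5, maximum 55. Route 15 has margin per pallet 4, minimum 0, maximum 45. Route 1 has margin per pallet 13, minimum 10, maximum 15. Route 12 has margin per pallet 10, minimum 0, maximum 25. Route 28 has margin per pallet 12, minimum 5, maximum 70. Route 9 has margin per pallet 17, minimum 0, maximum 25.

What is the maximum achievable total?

Meeting every minimum uses 5+0+10+0+5+0 = 20 pallets, leaving 150.
Order the routes by margin per pallet: Route 11 22 > Route 9 17 > Route 1 13 > Route 28 12 > Route 12 10 > Route 15 4.
Route 11 takes 50 more to reach its cap of 55 — 100 left.
Route 9: +25 to 25 (cap) — 75 left.
Route 1 takes 5 more to reach its cap of 15 — 70 left.
Route 28: +65 to 70 (cap) — 5 left.
Route 12: +5 (room for 25) → 5. Pool exhausted.
Total = 22×55 + 13×15 + 10×5 + 12×70 + 17×25 = 2720.

2720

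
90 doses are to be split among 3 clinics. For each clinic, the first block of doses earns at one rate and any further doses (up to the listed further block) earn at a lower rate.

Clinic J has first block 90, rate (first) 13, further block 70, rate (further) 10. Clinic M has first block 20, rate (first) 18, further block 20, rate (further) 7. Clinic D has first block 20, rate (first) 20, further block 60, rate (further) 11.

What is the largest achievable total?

1410

Rank every tier by rate: Clinic D/first 20 > Clinic M/first 18 > Clinic J/first 13 > Clinic D/second 11 > Clinic J/second 10 > Clinic M/second 7.
Fill Clinic D first block (20 at 20) — 70 left.
Clinic M/first (18): +20 — 50 left.
50 remain; put them into Clinic J first at 13.
Total = 20×20 + 18×20 + 13×50 = 1410.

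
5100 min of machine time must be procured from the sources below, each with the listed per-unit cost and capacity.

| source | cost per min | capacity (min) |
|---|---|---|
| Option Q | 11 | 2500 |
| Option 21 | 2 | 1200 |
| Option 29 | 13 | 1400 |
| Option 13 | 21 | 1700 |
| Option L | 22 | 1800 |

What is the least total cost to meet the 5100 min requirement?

Use sources in increasing cost order.
Take 1200 from Option 21 at 2 ; need 3900 more.
Option Q at 11: take all 2500 min ; 1400 still needed.
Take 1400 from Option 29 at 13 ; need 0 more.
Option 13, Option L: unused.
Cost = 1200×2 + 2500×11 + 1400×13 = 48100.

48100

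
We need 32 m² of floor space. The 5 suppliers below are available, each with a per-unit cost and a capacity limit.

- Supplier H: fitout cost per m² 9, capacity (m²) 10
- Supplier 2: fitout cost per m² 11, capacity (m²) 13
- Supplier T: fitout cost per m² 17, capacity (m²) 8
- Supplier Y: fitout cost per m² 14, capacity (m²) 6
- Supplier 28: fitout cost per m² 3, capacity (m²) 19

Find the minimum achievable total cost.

Cheapest first:
Supplier 28 at 3: take all 19 m² → 13 still needed.
Supplier H at 9: take all 10 m² → 3 still needed.
Take 3 from Supplier 2 at 11 to finish.
Supplier Y, Supplier T: unused.
Cost = 19×3 + 10×9 + 3×11 = 180.

180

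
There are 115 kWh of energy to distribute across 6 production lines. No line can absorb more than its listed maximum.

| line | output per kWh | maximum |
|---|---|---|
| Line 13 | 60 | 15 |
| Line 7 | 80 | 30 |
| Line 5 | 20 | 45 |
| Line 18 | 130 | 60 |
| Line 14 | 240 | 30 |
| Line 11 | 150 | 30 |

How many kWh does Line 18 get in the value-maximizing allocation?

55

Rank by output per kWh: Line 14 240 > Line 11 150 > Line 18 130 > Line 7 80 > Line 13 60 > Line 5 20.
Give Line 14 30 to hit its cap of 30 — 85 left.
Give Line 11 30 to hit its cap of 30 — 55 left.
Line 18 has room for 60 but only 55 remain, so it gets 55.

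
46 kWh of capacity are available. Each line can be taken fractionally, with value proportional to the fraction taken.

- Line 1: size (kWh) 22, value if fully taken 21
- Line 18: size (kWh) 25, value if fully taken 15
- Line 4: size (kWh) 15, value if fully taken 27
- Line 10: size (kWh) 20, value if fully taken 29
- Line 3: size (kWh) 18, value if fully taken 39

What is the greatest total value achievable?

Best value per unit of size first: Line 3 39/18≈2.17, Line 4 27/15≈1.8, Line 10 29/20≈1.45, Line 1 21/22≈0.955, Line 18 15/25≈0.6.
All 18 kWh of Line 3 fit (value 39) — 28 remain.
Take all of Line 4 (15 kWh, value 27) — 13 kWh left.
13 kWh left: a 13/20 share of Line 10 gives 29×13/20 = 18.85.
Total value = 84.85.

84.85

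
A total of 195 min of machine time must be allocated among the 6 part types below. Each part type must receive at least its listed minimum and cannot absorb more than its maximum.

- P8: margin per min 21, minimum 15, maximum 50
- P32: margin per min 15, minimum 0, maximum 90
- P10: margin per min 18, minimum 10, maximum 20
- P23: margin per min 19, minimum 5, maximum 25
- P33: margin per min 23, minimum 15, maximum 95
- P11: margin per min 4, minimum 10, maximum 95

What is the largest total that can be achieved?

4020

Meeting every minimum uses 15+0+10+5+15+10 = 55 min, leaving 140.
Order the part types by margin per min: P33 23 > P8 21 > P23 19 > P10 18 > P32 15 > P11 4.
P33 takes 80 more to reach its cap of 95 → 60 left.
P8 takes 35 more to reach its cap of 50 → 25 left.
P23 takes 20 more to reach its cap of 25 → 5 left.
Only 5 left; P10 takes them to reach 15.
Total = 21×50 + 18×15 + 19×25 + 23×95 + 4×10 = 4020.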